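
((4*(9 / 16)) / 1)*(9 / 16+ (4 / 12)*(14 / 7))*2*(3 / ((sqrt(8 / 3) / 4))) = 531*sqrt(6) / 32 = 40.65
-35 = -35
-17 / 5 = -3.40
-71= -71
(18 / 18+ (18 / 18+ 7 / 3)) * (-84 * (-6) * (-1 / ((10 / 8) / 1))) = -8736 / 5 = -1747.20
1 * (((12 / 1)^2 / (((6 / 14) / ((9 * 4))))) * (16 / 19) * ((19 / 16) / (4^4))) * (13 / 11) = 2457 / 44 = 55.84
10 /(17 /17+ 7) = 5 /4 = 1.25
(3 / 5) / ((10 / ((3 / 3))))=3 / 50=0.06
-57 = -57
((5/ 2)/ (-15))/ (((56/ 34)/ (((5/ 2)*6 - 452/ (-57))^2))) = -29040233/ 545832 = -53.20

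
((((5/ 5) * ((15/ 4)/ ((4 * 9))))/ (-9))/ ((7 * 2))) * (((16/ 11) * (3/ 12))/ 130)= -0.00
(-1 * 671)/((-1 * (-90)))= -671/90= -7.46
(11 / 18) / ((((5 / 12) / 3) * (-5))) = -22 / 25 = -0.88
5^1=5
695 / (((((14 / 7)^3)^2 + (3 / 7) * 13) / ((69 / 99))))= 111895 / 16071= 6.96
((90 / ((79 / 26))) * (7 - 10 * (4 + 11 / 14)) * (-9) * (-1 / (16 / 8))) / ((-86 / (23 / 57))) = 25.55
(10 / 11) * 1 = 10 / 11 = 0.91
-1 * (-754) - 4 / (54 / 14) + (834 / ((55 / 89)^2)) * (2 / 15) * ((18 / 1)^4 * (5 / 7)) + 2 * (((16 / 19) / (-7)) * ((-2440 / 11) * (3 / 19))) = 4506412429679222 / 206392725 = 21834163.15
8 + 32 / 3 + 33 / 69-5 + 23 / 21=7361 / 483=15.24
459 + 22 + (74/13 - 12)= 474.69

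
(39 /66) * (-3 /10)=-39 /220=-0.18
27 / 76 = 0.36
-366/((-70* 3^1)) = 61/35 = 1.74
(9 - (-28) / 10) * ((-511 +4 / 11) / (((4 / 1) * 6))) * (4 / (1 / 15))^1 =-331403 / 22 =-15063.77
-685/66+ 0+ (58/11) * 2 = 1/6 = 0.17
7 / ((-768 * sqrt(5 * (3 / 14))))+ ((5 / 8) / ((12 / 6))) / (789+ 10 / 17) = 85 / 214768 - 7 * sqrt(210) / 11520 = -0.01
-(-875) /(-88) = -875 /88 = -9.94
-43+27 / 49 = -2080 / 49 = -42.45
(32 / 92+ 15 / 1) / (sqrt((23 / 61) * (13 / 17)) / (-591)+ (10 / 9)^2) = 152086167 * sqrt(310063) / 9256329576667+ 115072336926900 / 9256329576667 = 12.44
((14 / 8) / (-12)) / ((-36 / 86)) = 0.35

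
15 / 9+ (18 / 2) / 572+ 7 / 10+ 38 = 346481 / 8580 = 40.38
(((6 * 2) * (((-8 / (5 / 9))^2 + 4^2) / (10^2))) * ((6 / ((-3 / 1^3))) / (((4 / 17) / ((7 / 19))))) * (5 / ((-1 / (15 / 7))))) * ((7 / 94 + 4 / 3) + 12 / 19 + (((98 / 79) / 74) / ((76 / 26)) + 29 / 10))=27569795437668 / 6199317625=4447.23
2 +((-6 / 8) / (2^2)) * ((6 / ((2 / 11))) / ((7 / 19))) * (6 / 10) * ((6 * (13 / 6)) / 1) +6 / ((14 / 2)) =-71759 / 560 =-128.14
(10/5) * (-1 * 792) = -1584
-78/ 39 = -2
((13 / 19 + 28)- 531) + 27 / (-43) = -410905 / 817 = -502.94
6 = 6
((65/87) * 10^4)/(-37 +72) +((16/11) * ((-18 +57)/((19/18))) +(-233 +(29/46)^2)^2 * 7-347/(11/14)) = 378553.20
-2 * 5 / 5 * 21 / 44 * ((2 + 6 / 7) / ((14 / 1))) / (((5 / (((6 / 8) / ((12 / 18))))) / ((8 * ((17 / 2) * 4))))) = -918 / 77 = -11.92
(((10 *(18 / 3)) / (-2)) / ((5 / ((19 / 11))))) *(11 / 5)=-114 / 5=-22.80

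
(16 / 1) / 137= 16 / 137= 0.12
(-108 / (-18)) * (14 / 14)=6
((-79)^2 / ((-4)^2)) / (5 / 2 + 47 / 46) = 143543 / 1296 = 110.76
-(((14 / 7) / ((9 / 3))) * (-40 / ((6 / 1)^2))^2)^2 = -40000 / 59049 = -0.68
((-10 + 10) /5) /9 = 0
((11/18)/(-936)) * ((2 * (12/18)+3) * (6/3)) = -11/1944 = -0.01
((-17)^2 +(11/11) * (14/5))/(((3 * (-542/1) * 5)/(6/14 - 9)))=2918/9485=0.31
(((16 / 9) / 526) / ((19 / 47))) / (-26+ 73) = 0.00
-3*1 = -3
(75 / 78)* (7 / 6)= 175 / 156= 1.12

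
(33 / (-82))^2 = 1089 / 6724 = 0.16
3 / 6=1 / 2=0.50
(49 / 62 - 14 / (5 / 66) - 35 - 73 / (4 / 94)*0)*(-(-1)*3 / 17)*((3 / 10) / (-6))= 203679 / 105400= 1.93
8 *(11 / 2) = 44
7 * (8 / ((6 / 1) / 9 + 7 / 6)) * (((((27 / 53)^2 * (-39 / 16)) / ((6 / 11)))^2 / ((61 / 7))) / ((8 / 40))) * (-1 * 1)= -23.57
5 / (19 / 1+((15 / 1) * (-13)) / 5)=-1 / 4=-0.25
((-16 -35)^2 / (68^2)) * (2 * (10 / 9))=5 / 4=1.25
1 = 1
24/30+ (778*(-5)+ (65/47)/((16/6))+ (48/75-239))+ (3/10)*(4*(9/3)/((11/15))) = -426228479/103400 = -4122.13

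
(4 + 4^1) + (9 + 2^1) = 19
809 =809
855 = 855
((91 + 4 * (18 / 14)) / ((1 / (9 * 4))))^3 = 14221738700352 / 343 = 41462795044.76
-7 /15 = -0.47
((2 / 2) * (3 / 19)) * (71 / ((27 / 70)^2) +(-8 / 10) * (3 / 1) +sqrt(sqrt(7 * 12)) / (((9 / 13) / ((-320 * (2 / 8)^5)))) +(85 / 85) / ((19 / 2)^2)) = -65 * sqrt(2) * 21^(1 / 4) / 912 +624816052 / 8333685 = 74.76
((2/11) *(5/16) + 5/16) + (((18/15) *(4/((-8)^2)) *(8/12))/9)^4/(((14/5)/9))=0.37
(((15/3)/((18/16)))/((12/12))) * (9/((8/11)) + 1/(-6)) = 1465/27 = 54.26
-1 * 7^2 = -49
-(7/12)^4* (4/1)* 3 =-2401/1728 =-1.39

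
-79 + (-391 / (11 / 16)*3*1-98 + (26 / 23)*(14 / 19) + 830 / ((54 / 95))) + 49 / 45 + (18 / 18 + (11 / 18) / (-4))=-2181636643 / 5191560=-420.23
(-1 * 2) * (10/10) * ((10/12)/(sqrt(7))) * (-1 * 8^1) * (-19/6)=-15.96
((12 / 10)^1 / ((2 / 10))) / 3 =2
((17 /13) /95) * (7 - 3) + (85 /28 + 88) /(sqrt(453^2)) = 4010527 /15664740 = 0.26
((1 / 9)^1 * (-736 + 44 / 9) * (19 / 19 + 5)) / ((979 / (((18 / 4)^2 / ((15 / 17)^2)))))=-190162 / 14685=-12.95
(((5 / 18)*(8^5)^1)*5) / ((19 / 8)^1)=3276800 / 171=19162.57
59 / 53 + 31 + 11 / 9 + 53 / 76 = 1233757 / 36252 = 34.03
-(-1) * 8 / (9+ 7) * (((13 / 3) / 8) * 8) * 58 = 377 / 3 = 125.67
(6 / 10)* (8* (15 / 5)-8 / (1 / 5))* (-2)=96 / 5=19.20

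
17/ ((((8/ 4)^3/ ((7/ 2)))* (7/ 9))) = 9.56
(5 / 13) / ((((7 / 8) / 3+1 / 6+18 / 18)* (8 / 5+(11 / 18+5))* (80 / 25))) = 0.01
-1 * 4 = -4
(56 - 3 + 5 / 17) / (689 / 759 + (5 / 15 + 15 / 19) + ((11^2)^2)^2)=0.00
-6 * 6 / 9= -4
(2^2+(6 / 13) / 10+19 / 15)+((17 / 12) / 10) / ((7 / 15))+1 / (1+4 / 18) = 6.43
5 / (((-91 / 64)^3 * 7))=-1310720 / 5274997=-0.25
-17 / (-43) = 17 / 43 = 0.40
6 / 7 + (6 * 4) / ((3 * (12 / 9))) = 48 / 7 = 6.86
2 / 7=0.29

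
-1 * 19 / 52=-19 / 52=-0.37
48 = 48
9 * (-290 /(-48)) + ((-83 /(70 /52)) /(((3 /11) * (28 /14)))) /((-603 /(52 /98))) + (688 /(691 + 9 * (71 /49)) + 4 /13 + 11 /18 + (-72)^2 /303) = 73.48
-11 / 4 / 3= -11 / 12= -0.92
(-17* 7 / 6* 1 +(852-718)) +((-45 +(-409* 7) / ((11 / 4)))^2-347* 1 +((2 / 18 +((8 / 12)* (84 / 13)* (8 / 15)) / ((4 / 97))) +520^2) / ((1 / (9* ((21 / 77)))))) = 86980926191 / 47190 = 1843206.74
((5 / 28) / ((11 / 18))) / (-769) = -45 / 118426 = -0.00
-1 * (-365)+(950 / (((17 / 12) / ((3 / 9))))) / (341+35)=292110 / 799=365.59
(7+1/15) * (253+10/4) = 27083/15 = 1805.53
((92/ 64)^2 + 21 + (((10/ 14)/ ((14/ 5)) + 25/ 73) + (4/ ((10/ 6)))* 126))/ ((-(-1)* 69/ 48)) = 1492903469/ 6581680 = 226.83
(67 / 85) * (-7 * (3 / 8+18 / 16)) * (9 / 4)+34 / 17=-11303 / 680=-16.62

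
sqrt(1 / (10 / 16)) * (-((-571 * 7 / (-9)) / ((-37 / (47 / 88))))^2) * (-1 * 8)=35291003881 * sqrt(10) / 268351380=415.87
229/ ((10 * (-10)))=-229/ 100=-2.29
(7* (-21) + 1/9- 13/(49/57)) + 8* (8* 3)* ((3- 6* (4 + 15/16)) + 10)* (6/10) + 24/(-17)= -77917187/37485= -2078.62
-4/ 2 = -2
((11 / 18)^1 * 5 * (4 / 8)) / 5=11 / 36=0.31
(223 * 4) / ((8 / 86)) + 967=10556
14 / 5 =2.80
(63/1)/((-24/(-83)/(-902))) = -786093/4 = -196523.25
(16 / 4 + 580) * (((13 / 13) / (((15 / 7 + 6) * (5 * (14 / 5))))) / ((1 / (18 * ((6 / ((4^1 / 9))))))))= 23652 / 19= 1244.84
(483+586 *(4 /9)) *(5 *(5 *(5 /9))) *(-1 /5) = -167275 /81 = -2065.12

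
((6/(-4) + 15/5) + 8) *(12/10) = 57/5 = 11.40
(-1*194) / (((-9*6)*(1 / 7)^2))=4753 / 27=176.04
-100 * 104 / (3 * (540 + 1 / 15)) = -6.42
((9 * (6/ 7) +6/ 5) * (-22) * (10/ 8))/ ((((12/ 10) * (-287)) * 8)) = 0.09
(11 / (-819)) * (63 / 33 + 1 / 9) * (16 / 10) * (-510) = 54400 / 2457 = 22.14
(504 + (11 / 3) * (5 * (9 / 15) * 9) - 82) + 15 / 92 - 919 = -397.84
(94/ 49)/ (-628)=-47/ 15386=-0.00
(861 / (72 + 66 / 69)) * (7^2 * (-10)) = -5782.76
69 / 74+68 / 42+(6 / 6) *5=11735 / 1554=7.55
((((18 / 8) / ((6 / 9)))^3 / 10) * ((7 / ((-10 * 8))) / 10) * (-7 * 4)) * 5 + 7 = 2398067 / 204800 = 11.71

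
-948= -948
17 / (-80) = -17 / 80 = -0.21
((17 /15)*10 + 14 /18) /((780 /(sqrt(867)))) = 1853*sqrt(3) /7020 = 0.46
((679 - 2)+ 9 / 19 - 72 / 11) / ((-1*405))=-140224 / 84645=-1.66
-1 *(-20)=20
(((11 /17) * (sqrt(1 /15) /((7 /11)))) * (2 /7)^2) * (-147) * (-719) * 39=13571844 * sqrt(15) /595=88342.06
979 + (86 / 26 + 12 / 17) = 217246 / 221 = 983.01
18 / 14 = 9 / 7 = 1.29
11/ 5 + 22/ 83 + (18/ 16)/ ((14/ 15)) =170601/ 46480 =3.67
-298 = -298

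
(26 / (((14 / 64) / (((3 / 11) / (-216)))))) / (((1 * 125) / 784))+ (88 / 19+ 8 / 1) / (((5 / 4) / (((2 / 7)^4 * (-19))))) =-65982848 / 29712375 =-2.22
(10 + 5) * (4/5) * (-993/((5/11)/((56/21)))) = -349536/5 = -69907.20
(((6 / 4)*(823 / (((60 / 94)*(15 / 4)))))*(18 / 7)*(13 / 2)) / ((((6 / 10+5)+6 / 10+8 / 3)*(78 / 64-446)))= -144821664 / 66254615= -2.19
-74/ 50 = -37/ 25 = -1.48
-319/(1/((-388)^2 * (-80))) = 3841882880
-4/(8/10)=-5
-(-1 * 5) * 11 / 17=55 / 17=3.24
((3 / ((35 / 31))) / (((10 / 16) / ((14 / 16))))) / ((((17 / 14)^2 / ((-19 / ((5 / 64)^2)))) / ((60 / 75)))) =-5674303488 / 903125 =-6282.97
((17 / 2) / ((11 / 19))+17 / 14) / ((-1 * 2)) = -612 / 77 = -7.95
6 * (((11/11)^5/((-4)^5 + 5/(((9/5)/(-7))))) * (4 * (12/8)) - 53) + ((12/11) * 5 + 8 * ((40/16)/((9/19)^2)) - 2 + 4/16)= -7537141115/33469524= -225.19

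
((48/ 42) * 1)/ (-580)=-2/ 1015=-0.00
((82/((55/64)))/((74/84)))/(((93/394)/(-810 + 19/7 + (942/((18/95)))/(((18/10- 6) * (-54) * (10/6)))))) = -1862071838464/5109885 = -364405.82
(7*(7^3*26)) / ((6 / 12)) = 124852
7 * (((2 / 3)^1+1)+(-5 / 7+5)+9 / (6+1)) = 152 / 3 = 50.67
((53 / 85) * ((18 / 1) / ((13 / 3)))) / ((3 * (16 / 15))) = 1431 / 1768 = 0.81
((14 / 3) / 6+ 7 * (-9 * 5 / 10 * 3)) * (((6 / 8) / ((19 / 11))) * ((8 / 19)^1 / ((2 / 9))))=-55671 / 722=-77.11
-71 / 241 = -0.29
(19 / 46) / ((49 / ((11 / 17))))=209 / 38318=0.01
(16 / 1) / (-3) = -16 / 3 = -5.33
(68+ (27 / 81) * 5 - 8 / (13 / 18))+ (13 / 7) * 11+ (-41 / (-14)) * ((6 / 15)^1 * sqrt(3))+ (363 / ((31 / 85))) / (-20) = 31.28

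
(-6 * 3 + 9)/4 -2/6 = -31/12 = -2.58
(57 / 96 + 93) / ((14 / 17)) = 50915 / 448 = 113.65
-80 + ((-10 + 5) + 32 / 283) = -24023 / 283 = -84.89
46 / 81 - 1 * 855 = -854.43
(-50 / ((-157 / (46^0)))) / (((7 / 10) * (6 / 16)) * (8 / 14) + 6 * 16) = 0.00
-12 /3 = -4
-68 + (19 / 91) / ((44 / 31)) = -271683 / 4004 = -67.85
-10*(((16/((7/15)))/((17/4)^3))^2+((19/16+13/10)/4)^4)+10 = 8073215243649083919/1240193702035456000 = 6.51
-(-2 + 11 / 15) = 19 / 15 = 1.27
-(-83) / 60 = 83 / 60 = 1.38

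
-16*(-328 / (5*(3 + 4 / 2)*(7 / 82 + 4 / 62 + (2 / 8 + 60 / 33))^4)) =51331828489685537947648 / 5918737148719572270025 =8.67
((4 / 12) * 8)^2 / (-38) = -32 / 171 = -0.19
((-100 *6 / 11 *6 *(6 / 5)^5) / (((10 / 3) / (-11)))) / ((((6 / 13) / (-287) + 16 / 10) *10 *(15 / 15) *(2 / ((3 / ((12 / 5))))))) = 195832728 / 1863625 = 105.08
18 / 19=0.95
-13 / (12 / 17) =-18.42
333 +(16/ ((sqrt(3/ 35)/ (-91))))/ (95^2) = 333 - 1456* sqrt(105)/ 27075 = 332.45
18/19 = 0.95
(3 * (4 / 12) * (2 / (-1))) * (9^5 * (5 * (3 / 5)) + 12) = -354318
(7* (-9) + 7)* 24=-1344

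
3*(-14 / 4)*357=-7497 / 2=-3748.50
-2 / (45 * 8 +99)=-2 / 459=-0.00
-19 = -19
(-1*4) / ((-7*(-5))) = -4 / 35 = -0.11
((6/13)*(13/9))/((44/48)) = 8/11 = 0.73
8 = 8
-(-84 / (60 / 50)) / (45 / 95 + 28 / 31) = 50.84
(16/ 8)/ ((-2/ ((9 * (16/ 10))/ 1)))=-72/ 5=-14.40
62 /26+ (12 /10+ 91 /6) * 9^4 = 13959931 /130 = 107384.08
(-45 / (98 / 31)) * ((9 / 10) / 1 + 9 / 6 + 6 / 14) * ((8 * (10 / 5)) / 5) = -220968 / 1715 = -128.84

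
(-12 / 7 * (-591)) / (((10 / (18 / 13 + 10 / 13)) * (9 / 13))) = 1576 / 5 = 315.20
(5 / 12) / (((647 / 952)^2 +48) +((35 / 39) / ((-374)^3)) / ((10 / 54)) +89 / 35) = 1666188924400 / 203960490538449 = 0.01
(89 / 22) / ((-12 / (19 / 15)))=-1691 / 3960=-0.43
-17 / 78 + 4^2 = 1231 / 78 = 15.78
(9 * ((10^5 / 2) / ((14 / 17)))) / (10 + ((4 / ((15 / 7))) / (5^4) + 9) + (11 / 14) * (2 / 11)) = 28540.32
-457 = -457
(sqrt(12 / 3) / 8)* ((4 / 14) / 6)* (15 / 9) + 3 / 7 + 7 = 7.45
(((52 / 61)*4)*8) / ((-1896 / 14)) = -2912 / 14457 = -0.20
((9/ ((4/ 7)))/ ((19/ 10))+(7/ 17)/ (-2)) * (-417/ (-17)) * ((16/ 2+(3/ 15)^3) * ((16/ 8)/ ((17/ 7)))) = 15258261018/ 11668375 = 1307.66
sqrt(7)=2.65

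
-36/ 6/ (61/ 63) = -378/ 61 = -6.20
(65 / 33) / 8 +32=8513 / 264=32.25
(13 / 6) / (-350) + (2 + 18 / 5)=11747 / 2100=5.59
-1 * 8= -8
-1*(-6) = 6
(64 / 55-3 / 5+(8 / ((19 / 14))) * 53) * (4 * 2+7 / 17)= 4251897 / 1615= 2632.75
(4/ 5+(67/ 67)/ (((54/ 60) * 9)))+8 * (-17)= -54706/ 405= -135.08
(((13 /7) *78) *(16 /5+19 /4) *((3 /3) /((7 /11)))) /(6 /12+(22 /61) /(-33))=162273969 /43855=3700.24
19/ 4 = 4.75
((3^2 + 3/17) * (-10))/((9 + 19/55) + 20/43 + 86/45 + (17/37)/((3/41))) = -1228570200/241001639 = -5.10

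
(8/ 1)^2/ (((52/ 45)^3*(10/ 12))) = 109350/ 2197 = 49.77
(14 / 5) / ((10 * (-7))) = -1 / 25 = -0.04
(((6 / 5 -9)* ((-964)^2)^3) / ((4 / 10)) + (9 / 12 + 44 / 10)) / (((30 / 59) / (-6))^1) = 18466254730389902985283 / 100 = 184662547303899029852.83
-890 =-890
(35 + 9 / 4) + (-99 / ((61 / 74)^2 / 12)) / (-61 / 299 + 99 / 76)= -577481517263 / 371579060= -1554.13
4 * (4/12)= 4/3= 1.33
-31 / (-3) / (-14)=-31 / 42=-0.74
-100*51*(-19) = 96900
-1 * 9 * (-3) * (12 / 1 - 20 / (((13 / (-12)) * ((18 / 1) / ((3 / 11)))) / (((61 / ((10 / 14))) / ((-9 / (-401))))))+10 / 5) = 4163502 / 143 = 29115.40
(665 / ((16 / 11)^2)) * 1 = 80465 / 256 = 314.32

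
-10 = -10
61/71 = 0.86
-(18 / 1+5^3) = -143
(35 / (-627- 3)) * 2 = -1 / 9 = -0.11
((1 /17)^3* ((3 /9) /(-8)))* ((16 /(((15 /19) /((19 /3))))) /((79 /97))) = -70034 /52397145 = -0.00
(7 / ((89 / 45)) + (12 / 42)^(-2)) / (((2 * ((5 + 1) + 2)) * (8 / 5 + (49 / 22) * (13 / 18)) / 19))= 52865505 / 9046672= 5.84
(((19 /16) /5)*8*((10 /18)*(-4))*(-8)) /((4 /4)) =304 /9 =33.78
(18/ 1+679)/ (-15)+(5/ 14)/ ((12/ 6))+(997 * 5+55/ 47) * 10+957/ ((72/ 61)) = 666240867/ 13160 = 50626.21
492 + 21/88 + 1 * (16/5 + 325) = 360993/440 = 820.44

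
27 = 27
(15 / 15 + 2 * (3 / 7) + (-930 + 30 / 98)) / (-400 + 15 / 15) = 45464 / 19551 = 2.33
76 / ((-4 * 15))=-19 / 15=-1.27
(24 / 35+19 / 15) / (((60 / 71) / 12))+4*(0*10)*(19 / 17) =27.72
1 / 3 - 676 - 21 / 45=-10142 / 15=-676.13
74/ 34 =37/ 17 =2.18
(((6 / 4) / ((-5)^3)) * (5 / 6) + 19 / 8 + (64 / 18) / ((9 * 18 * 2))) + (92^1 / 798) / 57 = 876140959 / 368436600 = 2.38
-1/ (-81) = 1/ 81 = 0.01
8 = 8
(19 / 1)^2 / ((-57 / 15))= -95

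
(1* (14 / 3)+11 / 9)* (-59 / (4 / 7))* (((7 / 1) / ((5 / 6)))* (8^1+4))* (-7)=2145122 / 5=429024.40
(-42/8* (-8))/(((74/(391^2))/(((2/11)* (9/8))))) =28894509/1628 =17748.47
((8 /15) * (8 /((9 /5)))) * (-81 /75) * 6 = -384 /25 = -15.36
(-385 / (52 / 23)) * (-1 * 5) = 44275 / 52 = 851.44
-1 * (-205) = 205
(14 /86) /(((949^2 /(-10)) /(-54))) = 0.00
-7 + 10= 3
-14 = -14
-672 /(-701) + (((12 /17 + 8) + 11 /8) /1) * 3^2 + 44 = 12935815 /95336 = 135.69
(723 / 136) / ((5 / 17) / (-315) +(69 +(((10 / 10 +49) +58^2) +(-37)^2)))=45549 / 41571928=0.00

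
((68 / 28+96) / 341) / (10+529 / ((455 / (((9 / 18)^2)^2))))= 716560 / 25005189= 0.03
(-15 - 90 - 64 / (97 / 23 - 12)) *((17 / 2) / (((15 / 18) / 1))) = -883473 / 895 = -987.12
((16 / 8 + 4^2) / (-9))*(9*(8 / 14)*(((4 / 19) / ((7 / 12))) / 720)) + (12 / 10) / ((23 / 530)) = 2960028 / 107065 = 27.65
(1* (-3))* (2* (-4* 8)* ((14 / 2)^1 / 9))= 448 / 3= 149.33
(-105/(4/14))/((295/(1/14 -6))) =1743/236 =7.39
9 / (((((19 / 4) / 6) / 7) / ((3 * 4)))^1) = 18144 / 19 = 954.95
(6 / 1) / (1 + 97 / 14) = 28 / 37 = 0.76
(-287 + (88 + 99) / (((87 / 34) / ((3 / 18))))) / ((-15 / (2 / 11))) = 143456 / 43065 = 3.33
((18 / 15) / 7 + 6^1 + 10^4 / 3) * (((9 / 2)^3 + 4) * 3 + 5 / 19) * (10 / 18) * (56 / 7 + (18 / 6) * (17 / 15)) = 1903010527 / 315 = 6041303.26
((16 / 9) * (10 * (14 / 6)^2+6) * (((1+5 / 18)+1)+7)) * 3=726784 / 243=2990.88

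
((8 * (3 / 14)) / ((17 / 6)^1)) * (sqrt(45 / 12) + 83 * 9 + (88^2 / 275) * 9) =36 * sqrt(15) / 119 + 257256 / 425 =606.48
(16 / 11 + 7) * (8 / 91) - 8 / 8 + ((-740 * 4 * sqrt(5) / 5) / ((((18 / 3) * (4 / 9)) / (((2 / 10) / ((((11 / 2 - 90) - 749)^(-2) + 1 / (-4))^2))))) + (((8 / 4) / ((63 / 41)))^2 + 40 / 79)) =87151907 / 44837793 - 9143113303996064 * sqrt(5) / 12870225250215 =-1586.58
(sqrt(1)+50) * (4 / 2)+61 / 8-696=-4691 / 8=-586.38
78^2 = 6084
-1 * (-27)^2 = -729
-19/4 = -4.75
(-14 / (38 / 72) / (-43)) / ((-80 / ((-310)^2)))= -605430 / 817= -741.04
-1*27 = -27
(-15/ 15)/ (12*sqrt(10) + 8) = 1/ 172 - 3*sqrt(10)/ 344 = -0.02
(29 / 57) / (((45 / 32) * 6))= 464 / 7695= 0.06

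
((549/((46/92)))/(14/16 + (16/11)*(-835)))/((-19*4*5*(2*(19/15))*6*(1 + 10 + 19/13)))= 8723/694005894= 0.00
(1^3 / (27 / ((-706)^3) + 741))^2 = 123830665318305856 / 67993065529559938537641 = 0.00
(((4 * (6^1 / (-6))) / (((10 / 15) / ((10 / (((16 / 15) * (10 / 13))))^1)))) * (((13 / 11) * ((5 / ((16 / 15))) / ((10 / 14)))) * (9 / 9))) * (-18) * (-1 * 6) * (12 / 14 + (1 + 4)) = -126281025 / 352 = -358752.91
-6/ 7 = -0.86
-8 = -8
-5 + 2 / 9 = -43 / 9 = -4.78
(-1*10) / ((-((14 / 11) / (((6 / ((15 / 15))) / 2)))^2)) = 5445 / 98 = 55.56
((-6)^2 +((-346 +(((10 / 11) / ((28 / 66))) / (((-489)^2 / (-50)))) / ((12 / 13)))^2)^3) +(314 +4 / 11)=26566078838261513688187674274331734437853853703158942435 / 15483431201142926988857790895508560910016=1715774655704254.27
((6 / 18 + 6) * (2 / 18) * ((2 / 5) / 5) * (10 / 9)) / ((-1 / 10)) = -152 / 243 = -0.63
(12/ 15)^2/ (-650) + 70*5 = 2843742/ 8125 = 350.00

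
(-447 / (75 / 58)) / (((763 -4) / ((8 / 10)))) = -34568 / 94875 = -0.36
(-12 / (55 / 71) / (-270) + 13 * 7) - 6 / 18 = 224542 / 2475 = 90.72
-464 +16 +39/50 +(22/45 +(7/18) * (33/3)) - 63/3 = -34759/75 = -463.45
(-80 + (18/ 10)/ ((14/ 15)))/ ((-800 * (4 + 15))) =1093/ 212800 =0.01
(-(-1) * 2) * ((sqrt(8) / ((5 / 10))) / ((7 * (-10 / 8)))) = -32 * sqrt(2) / 35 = -1.29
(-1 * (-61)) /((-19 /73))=-4453 /19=-234.37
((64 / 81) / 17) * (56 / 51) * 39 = 46592 / 23409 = 1.99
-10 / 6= -5 / 3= -1.67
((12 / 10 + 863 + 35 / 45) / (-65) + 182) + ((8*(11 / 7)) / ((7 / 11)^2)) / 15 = 171321478 / 1003275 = 170.76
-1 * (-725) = 725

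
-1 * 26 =-26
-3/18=-1/6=-0.17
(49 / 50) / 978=49 / 48900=0.00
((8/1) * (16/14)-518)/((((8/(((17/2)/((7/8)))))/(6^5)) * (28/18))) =-1059452784/343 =-3088783.63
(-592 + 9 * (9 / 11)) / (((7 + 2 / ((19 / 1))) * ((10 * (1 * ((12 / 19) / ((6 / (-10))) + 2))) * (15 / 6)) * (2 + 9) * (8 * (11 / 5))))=-2321591 / 129373200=-0.02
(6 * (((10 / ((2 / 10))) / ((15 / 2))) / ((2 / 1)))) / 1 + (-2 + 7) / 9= 185 / 9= 20.56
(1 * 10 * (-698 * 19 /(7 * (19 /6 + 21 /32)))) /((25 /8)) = -20370432 /12845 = -1585.86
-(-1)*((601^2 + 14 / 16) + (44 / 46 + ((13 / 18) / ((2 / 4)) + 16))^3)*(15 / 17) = 7668307309405 / 23652648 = 324205.02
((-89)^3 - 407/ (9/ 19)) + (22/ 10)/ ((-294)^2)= -305044841069/ 432180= -705828.22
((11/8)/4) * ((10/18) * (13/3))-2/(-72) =739/864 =0.86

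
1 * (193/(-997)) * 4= -772/997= -0.77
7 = 7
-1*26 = -26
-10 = -10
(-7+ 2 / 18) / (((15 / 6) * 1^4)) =-124 / 45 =-2.76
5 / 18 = 0.28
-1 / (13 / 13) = -1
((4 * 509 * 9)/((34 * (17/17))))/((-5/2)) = -18324/85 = -215.58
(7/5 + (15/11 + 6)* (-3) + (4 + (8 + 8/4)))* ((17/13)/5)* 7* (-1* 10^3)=1751680/143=12249.51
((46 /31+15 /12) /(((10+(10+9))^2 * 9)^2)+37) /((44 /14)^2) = 4293141922181 /1146100765392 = 3.75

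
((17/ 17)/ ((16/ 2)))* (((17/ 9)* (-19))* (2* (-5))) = 1615/ 36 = 44.86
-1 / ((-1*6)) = 1 / 6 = 0.17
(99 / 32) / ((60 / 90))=297 / 64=4.64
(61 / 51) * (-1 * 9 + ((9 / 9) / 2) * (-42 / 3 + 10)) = -671 / 51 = -13.16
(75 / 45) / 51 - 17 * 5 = -13000 / 153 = -84.97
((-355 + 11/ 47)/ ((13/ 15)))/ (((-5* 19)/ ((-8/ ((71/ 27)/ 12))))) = -129657024/ 824239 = -157.31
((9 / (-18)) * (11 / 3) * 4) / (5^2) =-22 / 75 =-0.29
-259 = -259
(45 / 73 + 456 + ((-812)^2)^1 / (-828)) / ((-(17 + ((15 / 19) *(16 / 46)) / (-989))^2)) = 41687619127029311 / 35465369017268097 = 1.18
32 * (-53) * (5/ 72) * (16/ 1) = -16960/ 9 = -1884.44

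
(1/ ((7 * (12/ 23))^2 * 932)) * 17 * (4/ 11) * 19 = 170867/ 18084528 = 0.01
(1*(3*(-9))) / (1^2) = -27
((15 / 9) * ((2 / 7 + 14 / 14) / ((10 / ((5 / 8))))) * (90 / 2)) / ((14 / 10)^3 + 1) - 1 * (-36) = 219039 / 5824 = 37.61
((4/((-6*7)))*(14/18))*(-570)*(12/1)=1520/3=506.67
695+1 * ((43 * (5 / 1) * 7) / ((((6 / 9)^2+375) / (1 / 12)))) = 9398135 / 13516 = 695.33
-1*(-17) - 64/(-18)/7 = 1103/63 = 17.51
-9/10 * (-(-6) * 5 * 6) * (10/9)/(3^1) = -60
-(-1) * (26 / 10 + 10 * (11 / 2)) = 288 / 5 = 57.60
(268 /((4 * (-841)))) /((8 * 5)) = -67 /33640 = -0.00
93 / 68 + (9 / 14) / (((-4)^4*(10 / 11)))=834963 / 609280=1.37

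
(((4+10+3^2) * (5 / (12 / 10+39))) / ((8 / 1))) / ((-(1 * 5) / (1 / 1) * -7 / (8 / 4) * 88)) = 115 / 495264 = 0.00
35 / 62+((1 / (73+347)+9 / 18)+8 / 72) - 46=-1750747 / 39060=-44.82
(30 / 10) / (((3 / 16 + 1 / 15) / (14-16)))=-1440 / 61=-23.61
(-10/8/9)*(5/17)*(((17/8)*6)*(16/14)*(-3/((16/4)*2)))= 25/112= 0.22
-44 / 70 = -22 / 35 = -0.63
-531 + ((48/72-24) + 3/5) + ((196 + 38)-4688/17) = -595.50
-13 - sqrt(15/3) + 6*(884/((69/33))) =58045/23 - sqrt(5) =2521.46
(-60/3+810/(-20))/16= -121/32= -3.78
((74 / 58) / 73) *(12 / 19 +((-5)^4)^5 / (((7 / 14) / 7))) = 938606262207031694 / 40223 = 23335063575741.04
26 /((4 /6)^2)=117 /2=58.50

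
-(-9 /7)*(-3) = -27 /7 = -3.86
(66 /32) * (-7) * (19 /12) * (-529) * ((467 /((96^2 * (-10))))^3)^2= 8027887569311662161263 /39213424469105111281434624000000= 0.00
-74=-74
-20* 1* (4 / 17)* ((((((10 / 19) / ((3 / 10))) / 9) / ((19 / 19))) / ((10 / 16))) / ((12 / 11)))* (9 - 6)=-35200 / 8721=-4.04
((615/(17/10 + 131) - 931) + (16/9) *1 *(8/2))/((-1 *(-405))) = -2195731/967383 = -2.27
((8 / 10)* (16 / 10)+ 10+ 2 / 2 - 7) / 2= 66 / 25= 2.64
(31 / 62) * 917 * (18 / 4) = 8253 / 4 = 2063.25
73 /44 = 1.66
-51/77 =-0.66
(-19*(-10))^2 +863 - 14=36949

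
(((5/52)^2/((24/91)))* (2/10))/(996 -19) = 35/4877184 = 0.00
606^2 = 367236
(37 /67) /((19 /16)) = 592 /1273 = 0.47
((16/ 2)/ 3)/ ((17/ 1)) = 8/ 51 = 0.16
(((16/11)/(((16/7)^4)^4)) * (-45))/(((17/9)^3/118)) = -64322170952809887495/31153668436733915561984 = -0.00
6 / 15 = 0.40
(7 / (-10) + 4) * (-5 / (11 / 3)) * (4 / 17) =-18 / 17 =-1.06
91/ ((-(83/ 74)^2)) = -498316/ 6889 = -72.34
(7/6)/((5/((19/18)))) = 0.25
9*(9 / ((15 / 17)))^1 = 91.80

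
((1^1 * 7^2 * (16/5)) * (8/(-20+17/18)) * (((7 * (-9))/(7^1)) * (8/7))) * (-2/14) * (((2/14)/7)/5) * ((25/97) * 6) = -995328/1630279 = -0.61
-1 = -1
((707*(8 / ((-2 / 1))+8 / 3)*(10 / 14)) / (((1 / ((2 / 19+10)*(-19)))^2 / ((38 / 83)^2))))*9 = -46825895.33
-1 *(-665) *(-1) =-665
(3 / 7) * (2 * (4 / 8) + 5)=18 / 7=2.57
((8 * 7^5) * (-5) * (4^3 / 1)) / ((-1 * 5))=8605184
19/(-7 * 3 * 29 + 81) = -19/528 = -0.04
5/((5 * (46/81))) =1.76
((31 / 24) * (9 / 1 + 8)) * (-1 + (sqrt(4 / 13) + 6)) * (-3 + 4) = 527 * sqrt(13) / 156 + 2635 / 24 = 121.97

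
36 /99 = 0.36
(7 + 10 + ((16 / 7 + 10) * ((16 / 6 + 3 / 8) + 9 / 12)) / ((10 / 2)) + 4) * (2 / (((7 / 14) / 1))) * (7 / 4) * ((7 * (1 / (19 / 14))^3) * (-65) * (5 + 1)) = -1589740516 / 6859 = -231774.39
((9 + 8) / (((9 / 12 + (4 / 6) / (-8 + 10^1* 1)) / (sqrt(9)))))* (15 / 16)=44.13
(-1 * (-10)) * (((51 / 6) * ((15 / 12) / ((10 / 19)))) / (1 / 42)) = 33915 / 4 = 8478.75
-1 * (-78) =78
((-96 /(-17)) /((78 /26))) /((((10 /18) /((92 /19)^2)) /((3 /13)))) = 7312896 /398905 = 18.33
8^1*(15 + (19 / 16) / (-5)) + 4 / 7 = 118.67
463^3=99252847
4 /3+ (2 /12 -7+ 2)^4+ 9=720673 /1296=556.07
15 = 15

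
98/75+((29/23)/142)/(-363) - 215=-6333646747/29638950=-213.69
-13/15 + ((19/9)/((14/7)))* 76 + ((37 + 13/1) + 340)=21121/45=469.36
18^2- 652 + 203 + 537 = 412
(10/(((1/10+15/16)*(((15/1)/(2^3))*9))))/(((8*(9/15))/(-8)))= -6400/6723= -0.95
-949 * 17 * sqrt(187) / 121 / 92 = -16133 * sqrt(187) / 11132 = -19.82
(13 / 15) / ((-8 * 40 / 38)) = -0.10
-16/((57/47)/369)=-92496/19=-4868.21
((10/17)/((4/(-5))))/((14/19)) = -475/476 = -1.00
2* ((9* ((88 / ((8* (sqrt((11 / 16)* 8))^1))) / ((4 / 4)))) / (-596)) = -0.14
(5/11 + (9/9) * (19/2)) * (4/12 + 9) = 1022/11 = 92.91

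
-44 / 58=-22 / 29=-0.76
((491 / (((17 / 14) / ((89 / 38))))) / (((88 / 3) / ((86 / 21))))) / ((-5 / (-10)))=1879057 / 7106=264.43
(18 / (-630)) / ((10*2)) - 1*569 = -398301 / 700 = -569.00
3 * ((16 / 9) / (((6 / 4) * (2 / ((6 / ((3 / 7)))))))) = 224 / 9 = 24.89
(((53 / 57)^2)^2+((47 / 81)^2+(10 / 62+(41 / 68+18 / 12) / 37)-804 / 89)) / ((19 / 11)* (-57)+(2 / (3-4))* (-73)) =-504775195981128457 / 3104191230602096772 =-0.16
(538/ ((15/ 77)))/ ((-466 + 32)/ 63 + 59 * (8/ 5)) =5649/ 179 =31.56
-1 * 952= -952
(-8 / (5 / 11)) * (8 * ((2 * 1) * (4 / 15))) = -5632 / 75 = -75.09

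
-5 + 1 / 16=-79 / 16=-4.94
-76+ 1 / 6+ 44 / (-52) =-5981 / 78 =-76.68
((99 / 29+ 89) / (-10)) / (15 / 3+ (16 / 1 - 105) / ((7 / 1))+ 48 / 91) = 1.29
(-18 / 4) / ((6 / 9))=-27 / 4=-6.75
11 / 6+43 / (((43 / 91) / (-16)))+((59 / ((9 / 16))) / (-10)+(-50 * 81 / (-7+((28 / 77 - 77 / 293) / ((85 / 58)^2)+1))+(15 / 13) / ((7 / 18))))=-709684699541 / 908262810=-781.36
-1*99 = -99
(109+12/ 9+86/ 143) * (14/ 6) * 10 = 3331370/ 1287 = 2588.48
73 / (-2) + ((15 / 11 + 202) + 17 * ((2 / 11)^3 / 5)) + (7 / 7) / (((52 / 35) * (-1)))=57518977 / 346060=166.21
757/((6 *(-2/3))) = -189.25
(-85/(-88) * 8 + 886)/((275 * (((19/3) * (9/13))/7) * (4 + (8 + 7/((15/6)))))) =298207/850630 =0.35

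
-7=-7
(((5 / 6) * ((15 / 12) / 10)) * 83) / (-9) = -415 / 432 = -0.96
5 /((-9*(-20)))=0.03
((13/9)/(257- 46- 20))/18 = 13/30942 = 0.00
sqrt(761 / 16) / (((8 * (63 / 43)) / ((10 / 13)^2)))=1075 * sqrt(761) / 85176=0.35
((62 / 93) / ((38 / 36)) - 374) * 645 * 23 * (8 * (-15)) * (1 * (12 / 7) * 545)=82591951752000 / 133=620992118436.09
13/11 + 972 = 10705/11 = 973.18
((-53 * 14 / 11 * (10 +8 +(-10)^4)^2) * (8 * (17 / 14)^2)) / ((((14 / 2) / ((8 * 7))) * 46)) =-24595505323328 / 1771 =-13887919437.23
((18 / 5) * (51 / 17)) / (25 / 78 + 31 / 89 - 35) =-374868 / 1191635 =-0.31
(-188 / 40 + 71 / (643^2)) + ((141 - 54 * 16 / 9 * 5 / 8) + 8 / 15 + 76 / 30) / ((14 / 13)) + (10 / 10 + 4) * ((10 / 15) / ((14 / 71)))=559811011 / 6201735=90.27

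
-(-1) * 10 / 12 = 5 / 6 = 0.83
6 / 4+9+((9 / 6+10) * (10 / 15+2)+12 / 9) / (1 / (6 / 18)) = 127 / 6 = 21.17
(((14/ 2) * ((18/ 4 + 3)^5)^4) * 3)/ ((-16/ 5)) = -34915195665836334228515625/ 16777216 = -2081107834925433053.29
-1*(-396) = 396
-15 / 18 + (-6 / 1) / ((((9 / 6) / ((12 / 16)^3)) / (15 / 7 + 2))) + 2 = -1957 / 336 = -5.82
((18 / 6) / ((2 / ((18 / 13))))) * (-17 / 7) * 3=-1377 / 91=-15.13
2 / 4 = 1 / 2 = 0.50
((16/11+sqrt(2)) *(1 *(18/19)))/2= 9 *sqrt(2)/19+144/209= 1.36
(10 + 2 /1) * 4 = 48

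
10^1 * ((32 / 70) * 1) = 32 / 7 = 4.57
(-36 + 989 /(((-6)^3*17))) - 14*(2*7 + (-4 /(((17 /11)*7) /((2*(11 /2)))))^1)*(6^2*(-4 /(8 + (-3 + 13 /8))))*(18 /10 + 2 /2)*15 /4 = 362908783 /11448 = 31700.63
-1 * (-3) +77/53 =4.45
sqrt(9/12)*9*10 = 45*sqrt(3) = 77.94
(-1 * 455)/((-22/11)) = 455/2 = 227.50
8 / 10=4 / 5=0.80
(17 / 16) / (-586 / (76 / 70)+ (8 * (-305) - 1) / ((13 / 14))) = -4199 / 12521936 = -0.00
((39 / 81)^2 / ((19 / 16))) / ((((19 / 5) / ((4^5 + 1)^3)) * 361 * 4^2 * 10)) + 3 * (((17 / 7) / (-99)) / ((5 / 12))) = 70054967970401 / 73153086930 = 957.65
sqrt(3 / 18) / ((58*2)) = sqrt(6) / 696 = 0.00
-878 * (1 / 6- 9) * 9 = 69801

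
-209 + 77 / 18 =-3685 / 18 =-204.72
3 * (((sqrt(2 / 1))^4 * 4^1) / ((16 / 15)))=45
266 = 266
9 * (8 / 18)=4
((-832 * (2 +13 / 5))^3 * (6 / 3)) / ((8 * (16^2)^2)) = -26730899 / 125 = -213847.19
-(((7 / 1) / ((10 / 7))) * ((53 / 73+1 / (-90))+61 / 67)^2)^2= -629151802583673093616231921 / 3754574178583314321000000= -167.57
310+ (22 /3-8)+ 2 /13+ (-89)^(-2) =95606509 /308919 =309.49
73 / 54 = 1.35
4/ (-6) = -2/ 3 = -0.67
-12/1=-12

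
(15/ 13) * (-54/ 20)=-3.12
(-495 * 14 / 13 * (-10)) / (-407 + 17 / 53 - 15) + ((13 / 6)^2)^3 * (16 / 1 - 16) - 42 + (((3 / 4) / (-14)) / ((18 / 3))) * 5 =-1779503533 / 32540144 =-54.69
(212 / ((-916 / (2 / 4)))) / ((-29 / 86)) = 0.34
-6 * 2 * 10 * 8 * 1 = -960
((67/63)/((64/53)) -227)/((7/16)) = -911713/1764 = -516.84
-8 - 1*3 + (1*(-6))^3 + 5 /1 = -222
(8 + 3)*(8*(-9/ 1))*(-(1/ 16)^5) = 99/ 131072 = 0.00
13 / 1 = 13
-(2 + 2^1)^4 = -256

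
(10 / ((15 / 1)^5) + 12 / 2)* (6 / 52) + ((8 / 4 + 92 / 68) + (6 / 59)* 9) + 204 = 137934698503 / 660099375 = 208.96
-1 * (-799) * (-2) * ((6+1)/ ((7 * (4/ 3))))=-2397/ 2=-1198.50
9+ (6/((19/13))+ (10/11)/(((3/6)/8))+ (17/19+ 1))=325/11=29.55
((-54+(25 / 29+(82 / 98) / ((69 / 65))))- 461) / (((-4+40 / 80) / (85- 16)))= 100666850 / 9947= 10120.32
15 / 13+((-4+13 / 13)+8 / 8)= -11 / 13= -0.85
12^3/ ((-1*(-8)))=216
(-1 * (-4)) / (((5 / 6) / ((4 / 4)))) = 24 / 5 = 4.80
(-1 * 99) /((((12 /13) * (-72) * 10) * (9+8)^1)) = 143 /16320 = 0.01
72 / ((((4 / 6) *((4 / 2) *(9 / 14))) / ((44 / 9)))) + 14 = 1274 / 3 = 424.67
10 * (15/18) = 25/3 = 8.33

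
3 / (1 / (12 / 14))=18 / 7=2.57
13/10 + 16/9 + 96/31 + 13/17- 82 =-3560131/47430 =-75.06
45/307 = 0.15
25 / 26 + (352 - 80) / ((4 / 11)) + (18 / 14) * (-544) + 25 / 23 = 211895 / 4186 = 50.62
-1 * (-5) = 5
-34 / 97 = -0.35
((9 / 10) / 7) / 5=9 / 350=0.03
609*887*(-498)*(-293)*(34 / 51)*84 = 4413934686672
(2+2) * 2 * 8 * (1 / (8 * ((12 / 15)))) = 10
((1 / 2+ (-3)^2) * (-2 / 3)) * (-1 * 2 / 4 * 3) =19 / 2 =9.50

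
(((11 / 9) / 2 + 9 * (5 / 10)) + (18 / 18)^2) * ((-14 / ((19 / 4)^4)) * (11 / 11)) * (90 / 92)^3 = -249480000 / 1585615607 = -0.16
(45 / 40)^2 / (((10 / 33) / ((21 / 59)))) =56133 / 37760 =1.49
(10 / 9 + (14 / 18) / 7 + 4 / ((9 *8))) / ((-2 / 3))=-23 / 12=-1.92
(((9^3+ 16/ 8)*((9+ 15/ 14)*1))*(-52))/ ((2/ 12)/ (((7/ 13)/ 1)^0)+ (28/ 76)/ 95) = -29022732180/ 12929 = -2244777.80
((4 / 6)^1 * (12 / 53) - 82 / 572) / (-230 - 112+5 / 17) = -1955 / 88052822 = -0.00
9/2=4.50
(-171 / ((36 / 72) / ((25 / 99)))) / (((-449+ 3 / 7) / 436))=144970 / 1727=83.94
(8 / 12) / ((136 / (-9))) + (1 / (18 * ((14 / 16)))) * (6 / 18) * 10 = 2153 / 12852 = 0.17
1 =1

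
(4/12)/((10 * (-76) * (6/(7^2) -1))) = 49/98040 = 0.00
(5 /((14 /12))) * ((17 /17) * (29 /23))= 870 /161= 5.40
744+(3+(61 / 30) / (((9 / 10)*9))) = 181582 / 243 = 747.25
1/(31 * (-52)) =-1/1612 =-0.00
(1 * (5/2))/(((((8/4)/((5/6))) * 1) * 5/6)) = 5/4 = 1.25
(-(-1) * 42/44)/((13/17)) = 357/286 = 1.25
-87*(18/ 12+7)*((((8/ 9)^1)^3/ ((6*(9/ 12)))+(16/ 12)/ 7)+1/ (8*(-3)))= -55225367/ 244944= -225.46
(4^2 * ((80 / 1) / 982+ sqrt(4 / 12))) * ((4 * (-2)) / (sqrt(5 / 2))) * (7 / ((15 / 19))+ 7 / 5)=-19712 * sqrt(30) / 225 - 157696 * sqrt(10) / 7365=-547.56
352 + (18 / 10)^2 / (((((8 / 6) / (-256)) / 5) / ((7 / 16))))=-5044 / 5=-1008.80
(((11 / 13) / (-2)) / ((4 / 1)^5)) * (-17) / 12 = 187 / 319488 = 0.00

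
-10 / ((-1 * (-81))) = -10 / 81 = -0.12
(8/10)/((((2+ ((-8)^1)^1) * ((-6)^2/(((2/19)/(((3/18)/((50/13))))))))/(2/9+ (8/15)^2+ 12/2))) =-1952/33345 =-0.06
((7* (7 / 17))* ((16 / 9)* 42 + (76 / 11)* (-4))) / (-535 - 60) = -10864 / 47685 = -0.23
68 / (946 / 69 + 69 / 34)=159528 / 36925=4.32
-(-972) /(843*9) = 36 /281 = 0.13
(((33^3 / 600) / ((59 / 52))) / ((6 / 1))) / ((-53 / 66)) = -1712997 / 156350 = -10.96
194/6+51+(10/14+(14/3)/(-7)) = 1751/21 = 83.38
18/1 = 18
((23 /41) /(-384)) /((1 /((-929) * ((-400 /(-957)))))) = 534175 /941688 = 0.57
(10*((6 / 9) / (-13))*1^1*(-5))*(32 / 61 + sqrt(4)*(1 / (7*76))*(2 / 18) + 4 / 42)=4528850 / 2847663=1.59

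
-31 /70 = -0.44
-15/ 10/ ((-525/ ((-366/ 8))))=-183/ 1400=-0.13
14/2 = 7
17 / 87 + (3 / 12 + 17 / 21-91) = -72873 / 812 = -89.75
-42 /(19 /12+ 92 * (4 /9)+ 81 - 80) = -1512 /1565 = -0.97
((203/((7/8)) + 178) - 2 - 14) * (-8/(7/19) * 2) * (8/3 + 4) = -2395520/21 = -114072.38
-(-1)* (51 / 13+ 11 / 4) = 347 / 52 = 6.67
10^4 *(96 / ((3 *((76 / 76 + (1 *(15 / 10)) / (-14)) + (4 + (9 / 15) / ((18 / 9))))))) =44800000 / 727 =61623.11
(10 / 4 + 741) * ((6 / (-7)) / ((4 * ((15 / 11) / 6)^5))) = -5747588088 / 21875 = -262746.88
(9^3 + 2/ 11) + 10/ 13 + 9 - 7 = 104669/ 143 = 731.95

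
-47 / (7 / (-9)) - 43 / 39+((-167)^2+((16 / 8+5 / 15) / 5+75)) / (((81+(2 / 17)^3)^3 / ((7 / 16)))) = 81693552004255253120143 / 1376493530368640633040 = 59.35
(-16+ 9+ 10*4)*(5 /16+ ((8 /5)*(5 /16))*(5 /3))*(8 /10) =121 /4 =30.25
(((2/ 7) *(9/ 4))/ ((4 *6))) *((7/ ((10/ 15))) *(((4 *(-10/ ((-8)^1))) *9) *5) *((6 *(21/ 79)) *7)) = 893025/ 1264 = 706.51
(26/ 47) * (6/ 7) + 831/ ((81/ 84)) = 862.25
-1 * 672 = -672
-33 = -33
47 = 47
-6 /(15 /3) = -6 /5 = -1.20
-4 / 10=-2 / 5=-0.40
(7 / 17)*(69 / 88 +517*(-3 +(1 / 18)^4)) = -12530591017 / 19630512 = -638.32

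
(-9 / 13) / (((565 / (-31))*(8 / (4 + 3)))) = 1953 / 58760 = 0.03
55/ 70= 11/ 14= 0.79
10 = 10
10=10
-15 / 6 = -5 / 2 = -2.50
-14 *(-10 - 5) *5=1050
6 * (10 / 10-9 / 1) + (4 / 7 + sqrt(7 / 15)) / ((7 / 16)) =-2288 / 49 + 16 * sqrt(105) / 105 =-45.13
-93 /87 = -1.07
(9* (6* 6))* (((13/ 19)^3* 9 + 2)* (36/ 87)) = 130213008/ 198911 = 654.63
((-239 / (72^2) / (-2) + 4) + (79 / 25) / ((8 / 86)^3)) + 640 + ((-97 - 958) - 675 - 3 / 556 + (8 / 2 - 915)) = 69487873979 / 36028800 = 1928.68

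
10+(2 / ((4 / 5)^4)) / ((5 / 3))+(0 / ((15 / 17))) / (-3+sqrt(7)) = 12.93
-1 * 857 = -857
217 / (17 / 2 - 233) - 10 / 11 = -9264 / 4939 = -1.88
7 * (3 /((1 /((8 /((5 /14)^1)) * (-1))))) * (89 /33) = -69776 /55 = -1268.65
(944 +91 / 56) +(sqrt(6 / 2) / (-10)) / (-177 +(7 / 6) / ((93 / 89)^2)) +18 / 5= 25947 *sqrt(3) / 45648955 +37969 / 40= 949.23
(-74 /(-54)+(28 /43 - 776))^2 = 807462190921 /1347921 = 599042.67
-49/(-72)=49/72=0.68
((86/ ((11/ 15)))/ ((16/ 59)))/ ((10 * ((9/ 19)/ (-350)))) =-8435525/ 264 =-31952.75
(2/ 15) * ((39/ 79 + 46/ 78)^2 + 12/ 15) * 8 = 1498903424/ 711942075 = 2.11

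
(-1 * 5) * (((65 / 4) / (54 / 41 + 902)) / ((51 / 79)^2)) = -83161325 / 385322544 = -0.22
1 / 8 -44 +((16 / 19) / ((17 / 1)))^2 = -43.87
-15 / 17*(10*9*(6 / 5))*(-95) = 153900 / 17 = 9052.94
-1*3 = -3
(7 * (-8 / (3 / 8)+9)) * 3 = -259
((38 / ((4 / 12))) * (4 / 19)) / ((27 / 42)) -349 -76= -1163 / 3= -387.67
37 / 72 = 0.51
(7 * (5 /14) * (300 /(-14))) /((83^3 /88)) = -33000 /4002509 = -0.01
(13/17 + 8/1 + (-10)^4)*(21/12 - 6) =-170149/4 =-42537.25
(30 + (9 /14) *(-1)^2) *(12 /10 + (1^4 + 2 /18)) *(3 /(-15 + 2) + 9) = 21736 /35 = 621.03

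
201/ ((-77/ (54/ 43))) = -10854/ 3311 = -3.28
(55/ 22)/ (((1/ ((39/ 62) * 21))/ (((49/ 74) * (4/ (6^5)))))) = 22295/ 1982016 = 0.01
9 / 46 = 0.20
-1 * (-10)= 10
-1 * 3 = -3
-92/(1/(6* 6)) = -3312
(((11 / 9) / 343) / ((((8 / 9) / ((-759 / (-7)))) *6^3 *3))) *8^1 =2783 / 518616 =0.01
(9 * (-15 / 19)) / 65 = -27 / 247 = -0.11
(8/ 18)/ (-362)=-2/ 1629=-0.00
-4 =-4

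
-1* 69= -69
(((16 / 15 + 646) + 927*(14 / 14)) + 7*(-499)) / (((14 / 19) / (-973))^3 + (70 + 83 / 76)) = -302983027539008 / 11224830437025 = -26.99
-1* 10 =-10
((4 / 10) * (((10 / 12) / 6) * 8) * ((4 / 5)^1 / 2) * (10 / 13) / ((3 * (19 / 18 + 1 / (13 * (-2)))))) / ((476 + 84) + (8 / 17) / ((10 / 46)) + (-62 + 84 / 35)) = 40 / 448539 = 0.00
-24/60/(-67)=2/335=0.01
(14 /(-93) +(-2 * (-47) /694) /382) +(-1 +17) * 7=1378831079 /12327522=111.85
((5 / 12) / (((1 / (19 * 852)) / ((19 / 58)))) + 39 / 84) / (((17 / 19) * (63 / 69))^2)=342702846043 / 103488588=3311.50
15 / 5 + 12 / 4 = 6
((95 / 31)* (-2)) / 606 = -95 / 9393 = -0.01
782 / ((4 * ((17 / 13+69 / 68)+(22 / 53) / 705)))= 6457494030 / 76729793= 84.16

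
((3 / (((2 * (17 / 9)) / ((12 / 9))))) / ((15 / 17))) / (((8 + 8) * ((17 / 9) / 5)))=27 / 136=0.20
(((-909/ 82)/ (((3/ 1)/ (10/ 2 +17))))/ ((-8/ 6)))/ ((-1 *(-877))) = 9999/ 143828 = 0.07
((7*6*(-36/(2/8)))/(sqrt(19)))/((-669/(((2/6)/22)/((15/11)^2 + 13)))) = 1848*sqrt(19)/3809063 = 0.00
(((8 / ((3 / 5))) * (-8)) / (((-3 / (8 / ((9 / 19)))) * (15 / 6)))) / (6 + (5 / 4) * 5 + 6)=77824 / 5913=13.16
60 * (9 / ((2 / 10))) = 2700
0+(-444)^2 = 197136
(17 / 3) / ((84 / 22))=187 / 126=1.48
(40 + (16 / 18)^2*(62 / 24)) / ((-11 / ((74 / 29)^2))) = -55942816 / 2247993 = -24.89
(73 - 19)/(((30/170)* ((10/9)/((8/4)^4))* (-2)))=-11016/5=-2203.20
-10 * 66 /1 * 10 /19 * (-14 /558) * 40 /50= 6.97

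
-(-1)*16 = 16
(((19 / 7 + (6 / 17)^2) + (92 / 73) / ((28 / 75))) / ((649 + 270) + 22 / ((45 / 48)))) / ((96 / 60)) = 17208075 / 4175476046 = 0.00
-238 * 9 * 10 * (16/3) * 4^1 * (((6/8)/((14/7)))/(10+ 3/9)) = -514080/31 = -16583.23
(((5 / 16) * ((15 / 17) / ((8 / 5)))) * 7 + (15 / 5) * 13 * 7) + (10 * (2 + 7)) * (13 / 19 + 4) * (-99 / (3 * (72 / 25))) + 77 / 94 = -8852231267 / 1943168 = -4555.57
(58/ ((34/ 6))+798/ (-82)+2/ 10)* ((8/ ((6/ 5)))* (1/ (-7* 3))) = -9808/ 43911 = -0.22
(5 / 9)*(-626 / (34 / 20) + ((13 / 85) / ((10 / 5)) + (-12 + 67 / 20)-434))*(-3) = 1351.35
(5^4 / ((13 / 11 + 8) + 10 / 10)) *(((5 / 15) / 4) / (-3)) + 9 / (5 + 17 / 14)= -30031 / 116928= -0.26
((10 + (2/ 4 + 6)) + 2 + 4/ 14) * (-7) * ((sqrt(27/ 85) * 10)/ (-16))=789 * sqrt(255)/ 272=46.32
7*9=63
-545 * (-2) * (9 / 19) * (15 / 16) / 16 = 73575 / 2432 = 30.25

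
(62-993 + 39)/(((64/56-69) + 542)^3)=-305956/36561310759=-0.00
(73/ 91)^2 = 5329/ 8281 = 0.64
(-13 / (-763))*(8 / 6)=0.02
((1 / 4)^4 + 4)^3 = 1076890625 / 16777216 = 64.19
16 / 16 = 1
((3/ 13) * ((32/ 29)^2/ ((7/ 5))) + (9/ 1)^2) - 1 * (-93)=13331754/ 76531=174.20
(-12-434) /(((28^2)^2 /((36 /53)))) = -0.00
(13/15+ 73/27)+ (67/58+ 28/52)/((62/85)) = 37186111/6310980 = 5.89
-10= -10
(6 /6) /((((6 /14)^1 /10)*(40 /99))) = 231 /4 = 57.75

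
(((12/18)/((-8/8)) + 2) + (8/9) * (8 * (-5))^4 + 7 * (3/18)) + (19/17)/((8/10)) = 1392642385/612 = 2275559.45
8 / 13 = 0.62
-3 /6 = -1 /2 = -0.50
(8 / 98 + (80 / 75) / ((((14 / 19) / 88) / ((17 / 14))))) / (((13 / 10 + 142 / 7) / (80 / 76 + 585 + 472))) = 1524557912 / 200963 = 7586.26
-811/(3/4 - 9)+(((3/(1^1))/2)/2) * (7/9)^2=117323/1188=98.76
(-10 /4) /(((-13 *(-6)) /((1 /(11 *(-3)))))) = 5 /5148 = 0.00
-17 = -17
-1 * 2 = -2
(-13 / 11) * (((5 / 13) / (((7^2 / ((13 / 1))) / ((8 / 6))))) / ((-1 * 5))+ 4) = -7592 / 1617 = -4.70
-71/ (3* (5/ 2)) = -142/ 15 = -9.47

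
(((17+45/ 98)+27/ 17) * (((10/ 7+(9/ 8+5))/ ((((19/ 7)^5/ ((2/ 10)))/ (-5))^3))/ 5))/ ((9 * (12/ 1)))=-20643601637218651/ 247755993127556708239680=-0.00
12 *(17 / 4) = 51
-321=-321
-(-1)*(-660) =-660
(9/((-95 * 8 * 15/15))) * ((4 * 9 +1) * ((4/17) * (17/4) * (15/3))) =-333/152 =-2.19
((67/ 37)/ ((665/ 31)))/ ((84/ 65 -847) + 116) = -27001/ 233407951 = -0.00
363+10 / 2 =368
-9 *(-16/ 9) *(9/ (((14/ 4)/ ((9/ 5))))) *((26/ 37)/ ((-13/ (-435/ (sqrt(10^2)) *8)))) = 1804032/ 1295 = 1393.07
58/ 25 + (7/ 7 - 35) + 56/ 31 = -29.87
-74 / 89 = -0.83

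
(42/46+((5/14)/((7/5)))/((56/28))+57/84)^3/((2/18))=523669921875/11451483064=45.73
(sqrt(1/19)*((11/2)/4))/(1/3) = 33*sqrt(19)/152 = 0.95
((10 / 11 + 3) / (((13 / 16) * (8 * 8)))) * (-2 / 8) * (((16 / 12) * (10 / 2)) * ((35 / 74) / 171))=-7525 / 21714264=-0.00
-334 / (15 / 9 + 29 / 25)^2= -939375 / 22472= -41.80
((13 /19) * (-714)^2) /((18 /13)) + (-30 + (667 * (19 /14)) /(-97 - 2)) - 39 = 6631917515 /26334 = 251838.59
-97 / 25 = -3.88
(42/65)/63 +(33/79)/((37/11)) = 76631/569985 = 0.13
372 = 372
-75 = -75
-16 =-16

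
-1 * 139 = -139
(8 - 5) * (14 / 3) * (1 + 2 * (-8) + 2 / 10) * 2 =-2072 / 5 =-414.40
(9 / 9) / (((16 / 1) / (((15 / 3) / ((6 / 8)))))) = 5 / 12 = 0.42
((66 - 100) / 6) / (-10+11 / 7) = 0.67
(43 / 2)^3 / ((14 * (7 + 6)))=79507 / 1456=54.61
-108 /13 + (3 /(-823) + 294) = 3056583 /10699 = 285.69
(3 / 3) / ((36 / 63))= 7 / 4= 1.75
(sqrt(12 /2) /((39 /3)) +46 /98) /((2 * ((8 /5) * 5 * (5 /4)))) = sqrt(6) /260 +23 /980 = 0.03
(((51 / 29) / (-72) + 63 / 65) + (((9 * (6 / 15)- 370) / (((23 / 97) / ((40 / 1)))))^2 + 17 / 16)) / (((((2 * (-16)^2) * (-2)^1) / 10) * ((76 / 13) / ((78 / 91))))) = -182863477025081029 / 33429143552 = -5470181.33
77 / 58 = 1.33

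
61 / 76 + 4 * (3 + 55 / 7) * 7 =23165 / 76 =304.80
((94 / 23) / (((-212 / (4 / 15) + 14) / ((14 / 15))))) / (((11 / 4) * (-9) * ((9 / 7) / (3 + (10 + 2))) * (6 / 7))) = 128968 / 48015099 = 0.00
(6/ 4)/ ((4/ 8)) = 3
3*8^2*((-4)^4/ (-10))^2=3145728/ 25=125829.12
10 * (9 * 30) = 2700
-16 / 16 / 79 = -1 / 79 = -0.01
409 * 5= 2045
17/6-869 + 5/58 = -75349/87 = -866.08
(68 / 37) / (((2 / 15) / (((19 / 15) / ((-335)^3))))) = -646 / 1391028875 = -0.00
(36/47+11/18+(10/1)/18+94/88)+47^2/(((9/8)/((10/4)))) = 4911.89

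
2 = 2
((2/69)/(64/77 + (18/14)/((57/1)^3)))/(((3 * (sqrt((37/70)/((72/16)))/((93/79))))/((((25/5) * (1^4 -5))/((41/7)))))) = -0.14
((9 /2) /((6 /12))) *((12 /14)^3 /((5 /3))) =5832 /1715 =3.40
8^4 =4096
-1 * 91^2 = -8281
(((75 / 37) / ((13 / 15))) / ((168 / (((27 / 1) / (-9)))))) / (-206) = 0.00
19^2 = 361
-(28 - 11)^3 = -4913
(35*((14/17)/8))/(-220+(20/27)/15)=-19845/1211488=-0.02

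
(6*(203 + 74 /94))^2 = 3302571024 /2209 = 1495052.52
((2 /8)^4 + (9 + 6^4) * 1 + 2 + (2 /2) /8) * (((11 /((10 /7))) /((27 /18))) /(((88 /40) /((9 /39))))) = 2342375 /3328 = 703.84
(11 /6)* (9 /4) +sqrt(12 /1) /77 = 2* sqrt(3) /77 +33 /8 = 4.17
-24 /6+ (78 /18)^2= 133 /9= 14.78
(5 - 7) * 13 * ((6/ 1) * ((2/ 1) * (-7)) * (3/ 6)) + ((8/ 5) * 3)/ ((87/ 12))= 1092.66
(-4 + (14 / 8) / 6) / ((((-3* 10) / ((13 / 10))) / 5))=1157 / 1440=0.80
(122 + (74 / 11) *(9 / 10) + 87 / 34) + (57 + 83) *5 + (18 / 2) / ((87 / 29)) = 1558857 / 1870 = 833.61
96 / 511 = 0.19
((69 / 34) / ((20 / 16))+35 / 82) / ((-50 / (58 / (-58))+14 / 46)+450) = 328693 / 80203790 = 0.00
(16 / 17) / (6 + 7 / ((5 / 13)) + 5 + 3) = 80 / 2737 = 0.03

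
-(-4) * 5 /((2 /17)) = 170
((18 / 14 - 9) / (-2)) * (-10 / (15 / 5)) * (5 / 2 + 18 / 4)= -90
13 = 13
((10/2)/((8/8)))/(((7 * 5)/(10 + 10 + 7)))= 27/7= 3.86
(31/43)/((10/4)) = 62/215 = 0.29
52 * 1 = 52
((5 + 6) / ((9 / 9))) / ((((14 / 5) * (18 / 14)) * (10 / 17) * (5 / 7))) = 1309 / 180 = 7.27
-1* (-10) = 10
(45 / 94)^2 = 2025 / 8836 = 0.23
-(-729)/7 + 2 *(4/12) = 2201/21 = 104.81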